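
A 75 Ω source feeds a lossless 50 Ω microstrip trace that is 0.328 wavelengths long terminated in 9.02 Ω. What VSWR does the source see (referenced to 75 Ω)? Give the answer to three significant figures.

βl = 2π × 0.328 = 118°
tan(βl) = -1.87
Z_in = Z_0·(Z_L + jZ_0·tanβl)/(Z_0 + jZ_L·tanβl) = 36.5 − j81.4 Ω
Γ_s = (Z_in − Z_s)/(Z_in + Z_s) = (-38.5 − j81.4)/(112 − j81.4), |Γ_s| = 0.652
VSWR = (1 + |Γ_s|)/(1 − |Γ_s|)

VSWR ≈ 4.75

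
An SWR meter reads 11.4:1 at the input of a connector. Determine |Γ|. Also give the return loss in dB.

|Γ| ≈ 0.839; return loss ≈ 1.53 dB

|Γ| = (S − 1)/(S + 1) = (11.4 − 1)/(11.4 + 1) = 10.4/12.4
RL = −20·log₁₀|Γ| = −20·log₁₀(0.839)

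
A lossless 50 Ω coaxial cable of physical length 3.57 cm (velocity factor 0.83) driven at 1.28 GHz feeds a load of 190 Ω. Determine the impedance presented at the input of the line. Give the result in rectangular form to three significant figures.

λ = v/f = 0.83·c / 1.28 GHz = 0.195 m
βl = 2π·l/λ = 2π × 0.184 = 66.1°
tan(βl) = tan(66.1°) = 2.25
Z_in = Z_0·(Z_L + jZ_0·tanβl)/(Z_0 + jZ_L·tanβl)
     = 50·(190 + j113)/(50 + j428)

Z_in ≈ 15.5 − j20.4 Ω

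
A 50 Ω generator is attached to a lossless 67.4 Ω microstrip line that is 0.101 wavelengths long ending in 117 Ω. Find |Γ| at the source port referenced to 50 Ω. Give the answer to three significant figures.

βl = 2π × 0.101 = 36.4°
tan(βl) = 0.736
Z_in = Z_0·(Z_L + jZ_0·tanβl)/(Z_0 + jZ_L·tanβl) = 68.5 − j37.9 Ω
Γ_s = (Z_in − Z_s)/(Z_in + Z_s) = (18.5 − j37.9)/(119 − j37.9), |Γ_s| = 0.339

|Γ| ≈ 0.339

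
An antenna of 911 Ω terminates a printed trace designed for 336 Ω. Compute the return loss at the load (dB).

Γ = (911 − 336)/(911 + 336) = 0.461
RL = −20·log₁₀|Γ| = −20·log₁₀(0.461)

RL ≈ 6.72 dB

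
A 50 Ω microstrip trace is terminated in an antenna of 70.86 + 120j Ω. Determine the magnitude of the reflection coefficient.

|Γ| ≈ 0.715

Γ = (Z_L − Z_0)/(Z_L + Z_0) = (20.86 + j120)/(120.9 + j120)
|Γ| = 122/170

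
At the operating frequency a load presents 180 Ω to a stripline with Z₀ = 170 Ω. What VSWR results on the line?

Γ = (180 − 170)/(180 + 170) = 0.0286
VSWR = (1 + 0.0286)/(1 − 0.0286)

VSWR ≈ 1.06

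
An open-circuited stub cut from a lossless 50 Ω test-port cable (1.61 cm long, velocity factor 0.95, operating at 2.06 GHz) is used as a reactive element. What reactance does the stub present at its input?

λ = v/f = 0.95·c / 2.06 GHz = 0.138 m
βl = 2π·l/λ = 2π × 0.116 = 41.9°
tan(βl) = 0.897
For an open-circuited stub, Z_in = −jZ_0·cot(βl) = −jZ_0/tan(βl)

X_in ≈ -55.7 Ω (capacitive)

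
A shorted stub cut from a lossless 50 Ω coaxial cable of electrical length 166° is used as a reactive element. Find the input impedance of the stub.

tan(βl) = -0.249
For a shorted stub, Z_in = jZ_0·tan(βl)

Z_in ≈ −j12.5 Ω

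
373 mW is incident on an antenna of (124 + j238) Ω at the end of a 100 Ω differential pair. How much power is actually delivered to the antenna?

|Γ| = |(24 + j238)/(224 + j238)| = 0.732
|Γ|² = 0.536
P_refl = |Γ|²·P_inc = 200 mW, P_del = (1 − |Γ|²)·P_inc = 173 mW

P_delivered ≈ 173 mW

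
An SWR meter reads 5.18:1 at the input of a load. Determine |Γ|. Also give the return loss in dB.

|Γ| = (S − 1)/(S + 1) = (5.18 − 1)/(5.18 + 1) = 4.18/6.18
RL = −20·log₁₀|Γ| = −20·log₁₀(0.676)

|Γ| ≈ 0.676; return loss ≈ 3.4 dB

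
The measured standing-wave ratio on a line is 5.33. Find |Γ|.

|Γ| ≈ 0.684

|Γ| = (S − 1)/(S + 1) = (5.33 − 1)/(5.33 + 1) = 4.33/6.33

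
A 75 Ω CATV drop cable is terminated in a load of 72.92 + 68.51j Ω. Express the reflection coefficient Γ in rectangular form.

Γ = (Z_L − Z_0)/(Z_L + Z_0) = (-2.08 + j68.51)/(147.9 + j68.51)

Γ ≈ 0.165 + j0.387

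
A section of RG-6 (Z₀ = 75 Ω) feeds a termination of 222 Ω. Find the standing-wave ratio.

VSWR ≈ 2.96

Γ = (222 − 75)/(222 + 75) = 0.495
VSWR = (1 + 0.495)/(1 − 0.495)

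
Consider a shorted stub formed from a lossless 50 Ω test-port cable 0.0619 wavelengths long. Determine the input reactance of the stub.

X_in ≈ 20.5 Ω (inductive)

βl = 2π × 0.0619 = 22.3°
tan(βl) = 0.41
For a shorted stub, Z_in = jZ_0·tan(βl)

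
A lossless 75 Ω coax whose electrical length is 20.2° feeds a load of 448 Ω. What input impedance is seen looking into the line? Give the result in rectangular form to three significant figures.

tan(βl) = tan(20.2°) = 0.368
Z_in = Z_0·(Z_L + jZ_0·tanβl)/(Z_0 + jZ_L·tanβl)
     = 75·(448 + j27.6)/(75 + j165)

Z_in ≈ 87.2 − j164 Ω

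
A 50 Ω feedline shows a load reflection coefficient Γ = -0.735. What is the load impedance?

Z_L = Z_0·(1 + Γ)/(1 − Γ) = 50·(0.265)/(1.73)

Z_L ≈ 7.64 Ω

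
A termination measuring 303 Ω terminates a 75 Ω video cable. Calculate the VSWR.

VSWR ≈ 4.04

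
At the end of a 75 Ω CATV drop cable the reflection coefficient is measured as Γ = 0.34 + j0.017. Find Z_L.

Z_L = Z_0·(1 + Γ)/(1 − Γ) = 75·(1.34 + j0.017)/(0.66 − j0.017)

Z_L ≈ 152 + j5.85 Ω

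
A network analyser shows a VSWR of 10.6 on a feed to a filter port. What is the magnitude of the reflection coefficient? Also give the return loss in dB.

|Γ| = (S − 1)/(S + 1) = (10.6 − 1)/(10.6 + 1) = 9.6/11.6
RL = −20·log₁₀|Γ| = −20·log₁₀(0.828)

|Γ| ≈ 0.828; return loss ≈ 1.64 dB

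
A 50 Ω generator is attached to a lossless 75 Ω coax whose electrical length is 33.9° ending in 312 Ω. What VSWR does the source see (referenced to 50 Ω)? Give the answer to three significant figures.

tan(βl) = 0.672
Z_in = Z_0·(Z_L + jZ_0·tanβl)/(Z_0 + jZ_L·tanβl) = 51.4 − j93.2 Ω
Γ_s = (Z_in − Z_s)/(Z_in + Z_s) = (1.38 − j93.2)/(101 − j93.2), |Γ_s| = 0.677
VSWR = (1 + |Γ_s|)/(1 − |Γ_s|)

VSWR ≈ 5.19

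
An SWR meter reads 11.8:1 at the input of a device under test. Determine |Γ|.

|Γ| = (S − 1)/(S + 1) = (11.8 − 1)/(11.8 + 1) = 10.8/12.8

|Γ| ≈ 0.844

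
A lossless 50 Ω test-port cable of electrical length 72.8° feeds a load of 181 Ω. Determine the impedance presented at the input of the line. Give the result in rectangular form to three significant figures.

Z_in ≈ 15 − j14.2 Ω

tan(βl) = tan(72.8°) = 3.23
Z_in = Z_0·(Z_L + jZ_0·tanβl)/(Z_0 + jZ_L·tanβl)
     = 50·(181 + j162)/(50 + j585)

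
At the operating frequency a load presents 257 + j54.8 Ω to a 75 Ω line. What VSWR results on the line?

VSWR ≈ 3.6

Γ = (Z_L − Z_0)/(Z_L + Z_0) = (182 + j54.8)/(332 + j54.8)
|Γ| = 190/336 = 0.565
VSWR = (1 + |Γ|)/(1 − |Γ|) = 1.56/0.435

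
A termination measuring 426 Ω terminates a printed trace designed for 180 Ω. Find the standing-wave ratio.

VSWR ≈ 2.37

Γ = (426 − 180)/(426 + 180) = 0.406
VSWR = (1 + 0.406)/(1 − 0.406)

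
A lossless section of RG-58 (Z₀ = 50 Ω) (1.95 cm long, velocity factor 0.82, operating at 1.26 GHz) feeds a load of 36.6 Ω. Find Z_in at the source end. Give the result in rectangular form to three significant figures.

Z_in ≈ 43.6 + j13.1 Ω

λ = v/f = 0.82·c / 1.26 GHz = 0.195 m
βl = 2π·l/λ = 2π × 0.0999 = 36°
tan(βl) = tan(36°) = 0.725
Z_in = Z_0·(Z_L + jZ_0·tanβl)/(Z_0 + jZ_L·tanβl)
     = 50·(36.6 + j36.3)/(50 + j26.5)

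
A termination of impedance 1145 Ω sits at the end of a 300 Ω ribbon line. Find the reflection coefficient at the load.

Γ = 0.585

Γ = (Z_L − Z_0)/(Z_L + Z_0) = (1145 − 300)/(1145 + 300) = 845/1445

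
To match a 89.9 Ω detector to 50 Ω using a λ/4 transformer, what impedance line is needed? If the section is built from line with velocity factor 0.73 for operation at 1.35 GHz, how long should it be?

Z_qwt ≈ 67 Ω; length ≈ 4.06 cm

Z_qwt = √(Z_0·R_L) = √(50 × 89.9) = √4495
λ = 0.73·c/f = 0.162 m, so l = λ/4 = 0.0406 m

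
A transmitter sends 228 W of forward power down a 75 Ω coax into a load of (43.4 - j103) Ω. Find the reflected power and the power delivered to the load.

|Γ| = |(-31.6 − j103)/(118.4 − j103)| = 0.687
|Γ|² = 0.471
P_refl = |Γ|²·P_inc = 107 W, P_del = (1 − |Γ|²)·P_inc = 121 W

P_reflected ≈ 107 W; P_delivered ≈ 121 W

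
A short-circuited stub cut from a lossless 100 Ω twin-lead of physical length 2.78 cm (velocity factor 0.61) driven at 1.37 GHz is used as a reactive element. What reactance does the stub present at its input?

λ = v/f = 0.61·c / 1.37 GHz = 0.134 m
βl = 2π·l/λ = 2π × 0.208 = 74.9°
tan(βl) = 3.71
For a short-circuited stub, Z_in = jZ_0·tan(βl)

X_in ≈ 371 Ω (inductive)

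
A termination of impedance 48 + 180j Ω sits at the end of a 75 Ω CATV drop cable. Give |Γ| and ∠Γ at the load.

Γ ≈ 0.835 ∠ 42.9°

Γ = (Z_L − Z_0)/(Z_L + Z_0) = (-27 + j180)/(123 + j180)
|Γ| = 182/218 = 0.835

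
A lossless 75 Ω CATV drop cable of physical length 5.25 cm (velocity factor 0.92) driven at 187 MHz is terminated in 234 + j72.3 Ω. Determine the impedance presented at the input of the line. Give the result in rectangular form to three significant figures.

λ = v/f = 0.92·c / 187 MHz = 1.48 m
βl = 2π·l/λ = 2π × 0.0356 = 12.8°
tan(βl) = tan(12.8°) = 0.227
Z_in = Z_0·(Z_L + jZ_0·tanβl)/(Z_0 + jZ_L·tanβl)
     = 75·(234 + j89.3)/(58.6 + j53.2)

Z_in ≈ 221 − j86.4 Ω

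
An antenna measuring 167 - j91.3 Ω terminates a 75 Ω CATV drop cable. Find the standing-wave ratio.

Γ = (Z_L − Z_0)/(Z_L + Z_0) = (92 − j91.3)/(242 − j91.3)
|Γ| = 130/259 = 0.501
VSWR = (1 + |Γ|)/(1 − |Γ|) = 1.5/0.499

VSWR ≈ 3.01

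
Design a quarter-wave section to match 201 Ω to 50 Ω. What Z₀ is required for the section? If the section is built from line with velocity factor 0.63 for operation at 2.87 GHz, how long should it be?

Z_qwt ≈ 100 Ω; length ≈ 1.65 cm

Z_qwt = √(Z_0·R_L) = √(50 × 201) = √10050
λ = 0.63·c/f = 0.0659 m, so l = λ/4 = 0.0165 m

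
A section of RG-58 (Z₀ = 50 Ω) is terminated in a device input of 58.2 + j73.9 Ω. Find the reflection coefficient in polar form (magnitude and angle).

Γ = (Z_L − Z_0)/(Z_L + Z_0) = (8.2 + j73.9)/(108.2 + j73.9)
|Γ| = 74.4/131 = 0.567

Γ ≈ 0.567 ∠ 49.3°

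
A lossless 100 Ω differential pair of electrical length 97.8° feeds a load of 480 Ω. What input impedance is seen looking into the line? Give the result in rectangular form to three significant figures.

Z_in ≈ 21.2 + j13.1 Ω

tan(βl) = tan(97.8°) = -7.3
Z_in = Z_0·(Z_L + jZ_0·tanβl)/(Z_0 + jZ_L·tanβl)
     = 100·(480 − j730)/(100 − j3500)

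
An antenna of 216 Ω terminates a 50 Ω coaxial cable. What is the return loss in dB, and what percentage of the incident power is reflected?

Γ = (216 − 50)/(216 + 50) = 0.624
RL = −20·log₁₀(0.624) = 4.1 dB
P_refl/P_inc = |Γ|² = 0.389

RL ≈ 4.1 dB; 38.9% of incident power reflected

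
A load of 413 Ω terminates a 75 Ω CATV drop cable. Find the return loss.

RL ≈ 3.19 dB

Γ = (413 − 75)/(413 + 75) = 0.693
RL = −20·log₁₀|Γ| = −20·log₁₀(0.693)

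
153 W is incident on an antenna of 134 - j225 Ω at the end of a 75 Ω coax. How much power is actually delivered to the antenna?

|Γ| = |(59 − j225)/(209 − j225)| = 0.757
|Γ|² = 0.574
P_refl = |Γ|²·P_inc = 87.8 W, P_del = (1 − |Γ|²)·P_inc = 65.2 W

P_delivered ≈ 65.2 W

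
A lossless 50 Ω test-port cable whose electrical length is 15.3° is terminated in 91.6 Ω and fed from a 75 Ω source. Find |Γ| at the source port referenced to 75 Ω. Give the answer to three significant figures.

|Γ| ≈ 0.167

tan(βl) = 0.274
Z_in = Z_0·(Z_L + jZ_0·tanβl)/(Z_0 + jZ_L·tanβl) = 78.7 − j25.8 Ω
Γ_s = (Z_in − Z_s)/(Z_in + Z_s) = (3.69 − j25.8)/(154 − j25.8), |Γ_s| = 0.167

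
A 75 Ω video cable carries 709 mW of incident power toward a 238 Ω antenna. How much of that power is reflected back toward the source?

Γ = (238 − 75)/(238 + 75) = 0.521
|Γ|² = 0.271
P_refl = |Γ|²·P_inc = 192 mW, P_del = (1 − |Γ|²)·P_inc = 517 mW

P_reflected ≈ 192 mW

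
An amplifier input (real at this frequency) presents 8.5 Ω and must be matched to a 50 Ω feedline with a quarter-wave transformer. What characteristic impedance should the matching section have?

Z_qwt ≈ 20.6 Ω

Z_qwt = √(Z_0·R_L) = √(50 × 8.5) = √425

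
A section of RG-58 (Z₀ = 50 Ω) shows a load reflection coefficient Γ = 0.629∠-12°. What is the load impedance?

Z_L ≈ 183 − j79.2 Ω

Z_L = Z_0·(1 + Γ)/(1 − Γ) = 50·(1.62 − j0.131)/(0.385 + j0.131)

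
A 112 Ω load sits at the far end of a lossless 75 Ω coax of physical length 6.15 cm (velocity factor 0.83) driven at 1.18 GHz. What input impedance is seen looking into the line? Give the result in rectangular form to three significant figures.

Z_in ≈ 52.1 + j10.7 Ω

λ = v/f = 0.83·c / 1.18 GHz = 0.211 m
βl = 2π·l/λ = 2π × 0.291 = 105°
tan(βl) = tan(105°) = -3.75
Z_in = Z_0·(Z_L + jZ_0·tanβl)/(Z_0 + jZ_L·tanβl)
     = 75·(112 − j281)/(75 − j420)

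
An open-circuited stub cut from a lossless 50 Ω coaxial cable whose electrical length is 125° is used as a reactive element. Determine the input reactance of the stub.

tan(βl) = -1.43
For an open-circuited stub, Z_in = −jZ_0·cot(βl) = −jZ_0/tan(βl)

X_in ≈ 35 Ω (inductive)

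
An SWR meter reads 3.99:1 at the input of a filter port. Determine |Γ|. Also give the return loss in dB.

|Γ| ≈ 0.599; return loss ≈ 4.45 dB

|Γ| = (S − 1)/(S + 1) = (3.99 − 1)/(3.99 + 1) = 2.99/4.99
RL = −20·log₁₀|Γ| = −20·log₁₀(0.599)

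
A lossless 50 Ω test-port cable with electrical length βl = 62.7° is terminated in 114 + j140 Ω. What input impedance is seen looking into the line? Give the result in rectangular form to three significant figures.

Z_in ≈ 13.9 − j39.7 Ω

tan(βl) = tan(62.7°) = 1.94
Z_in = Z_0·(Z_L + jZ_0·tanβl)/(Z_0 + jZ_L·tanβl)
     = 50·(114 + j237)/(-221 + j221)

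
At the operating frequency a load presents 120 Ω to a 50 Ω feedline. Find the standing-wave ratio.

VSWR ≈ 2.4

Γ = (120 − 50)/(120 + 50) = 0.412
VSWR = (1 + 0.412)/(1 − 0.412)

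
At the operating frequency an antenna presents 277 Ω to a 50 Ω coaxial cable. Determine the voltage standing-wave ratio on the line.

VSWR ≈ 5.54

For a purely resistive load, VSWR = R_L/Z_0 or Z_0/R_L (whichever > 1) = 277/50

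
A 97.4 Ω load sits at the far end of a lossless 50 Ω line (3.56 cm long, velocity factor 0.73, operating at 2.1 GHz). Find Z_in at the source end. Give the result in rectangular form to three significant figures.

Z_in ≈ 32.8 + j21.5 Ω

λ = v/f = 0.73·c / 2.1 GHz = 0.104 m
βl = 2π·l/λ = 2π × 0.341 = 123°
tan(βl) = tan(123°) = -1.55
Z_in = Z_0·(Z_L + jZ_0·tanβl)/(Z_0 + jZ_L·tanβl)
     = 50·(97.4 − j77.3)/(50 − j151)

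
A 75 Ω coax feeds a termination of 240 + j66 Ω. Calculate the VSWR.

VSWR ≈ 3.47

Γ = (Z_L − Z_0)/(Z_L + Z_0) = (165 + j66)/(315 + j66)
|Γ| = 178/322 = 0.552
VSWR = (1 + |Γ|)/(1 − |Γ|) = 1.55/0.448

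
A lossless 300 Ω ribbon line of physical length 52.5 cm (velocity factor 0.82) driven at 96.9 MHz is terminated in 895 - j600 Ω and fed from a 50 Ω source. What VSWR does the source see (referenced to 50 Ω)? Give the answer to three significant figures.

λ = v/f = 0.82·c / 96.9 MHz = 2.54 m
βl = 2π·l/λ = 2π × 0.207 = 74.4°
tan(βl) = 3.59
Z_in = Z_0·(Z_L + jZ_0·tanβl)/(Z_0 + jZ_L·tanβl) = 68.4 − j31.2 Ω
Γ_s = (Z_in − Z_s)/(Z_in + Z_s) = (18.4 − j31.2)/(118 − j31.2), |Γ_s| = 0.296
VSWR = (1 + |Γ_s|)/(1 − |Γ_s|)

VSWR ≈ 1.84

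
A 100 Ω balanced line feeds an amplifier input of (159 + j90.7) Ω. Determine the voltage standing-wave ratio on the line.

VSWR ≈ 2.3

Γ = (Z_L − Z_0)/(Z_L + Z_0) = (59 + j90.7)/(259 + j90.7)
|Γ| = 108/274 = 0.394
VSWR = (1 + |Γ|)/(1 − |Γ|) = 1.39/0.606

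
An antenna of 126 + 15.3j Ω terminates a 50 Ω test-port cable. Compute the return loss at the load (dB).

RL ≈ 7.15 dB

Γ = (76 + j15.3)/(176 + j15.3), |Γ| = 0.439
RL = −20·log₁₀|Γ| = −20·log₁₀(0.439)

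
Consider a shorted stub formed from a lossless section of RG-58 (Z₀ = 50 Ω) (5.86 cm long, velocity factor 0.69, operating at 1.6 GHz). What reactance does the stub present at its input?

X_in ≈ -15.2 Ω (capacitive)

λ = v/f = 0.69·c / 1.6 GHz = 0.129 m
βl = 2π·l/λ = 2π × 0.453 = 163°
tan(βl) = -0.305
For a shorted stub, Z_in = jZ_0·tan(βl)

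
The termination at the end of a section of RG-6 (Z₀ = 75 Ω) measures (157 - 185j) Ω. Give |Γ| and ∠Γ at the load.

Γ = (Z_L − Z_0)/(Z_L + Z_0) = (82 − j185)/(232 − j185)
|Γ| = 202/297 = 0.682

Γ ≈ 0.682 ∠ -27.5°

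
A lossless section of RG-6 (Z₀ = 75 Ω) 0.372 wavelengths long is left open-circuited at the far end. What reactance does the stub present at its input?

X_in ≈ 72.2 Ω (inductive)

βl = 2π × 0.372 = 134°
tan(βl) = -1.04
For an open-circuited stub, Z_in = −jZ_0·cot(βl) = −jZ_0/tan(βl)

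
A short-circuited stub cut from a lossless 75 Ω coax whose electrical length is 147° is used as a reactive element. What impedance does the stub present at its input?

tan(βl) = -0.649
For a short-circuited stub, Z_in = jZ_0·tan(βl)

Z_in ≈ −j48.7 Ω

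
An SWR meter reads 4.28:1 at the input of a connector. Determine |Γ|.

|Γ| ≈ 0.621

|Γ| = (S − 1)/(S + 1) = (4.28 − 1)/(4.28 + 1) = 3.28/5.28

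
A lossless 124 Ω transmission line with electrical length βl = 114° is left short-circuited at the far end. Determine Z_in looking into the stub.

tan(βl) = -2.25
For a short-circuited stub, Z_in = jZ_0·tan(βl)

Z_in ≈ −j279 Ω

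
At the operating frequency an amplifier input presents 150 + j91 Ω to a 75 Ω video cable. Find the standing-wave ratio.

VSWR ≈ 2.89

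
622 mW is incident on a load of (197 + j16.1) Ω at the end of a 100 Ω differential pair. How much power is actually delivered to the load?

|Γ| = |(97 + j16.1)/(297 + j16.1)| = 0.331
|Γ|² = 0.109
P_refl = |Γ|²·P_inc = 68 mW, P_del = (1 − |Γ|²)·P_inc = 554 mW

P_delivered ≈ 554 mW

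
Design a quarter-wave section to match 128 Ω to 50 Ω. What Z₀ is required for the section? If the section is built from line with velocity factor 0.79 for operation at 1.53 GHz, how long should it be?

Z_qwt = √(Z_0·R_L) = √(50 × 128) = √6400
λ = 0.79·c/f = 0.155 m, so l = λ/4 = 0.0387 m

Z_qwt ≈ 80 Ω; length ≈ 3.87 cm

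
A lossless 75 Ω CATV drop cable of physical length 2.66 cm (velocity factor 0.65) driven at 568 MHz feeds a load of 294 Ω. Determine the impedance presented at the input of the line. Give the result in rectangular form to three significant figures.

λ = v/f = 0.65·c / 568 MHz = 0.343 m
βl = 2π·l/λ = 2π × 0.0775 = 27.9°
tan(βl) = tan(27.9°) = 0.529
Z_in = Z_0·(Z_L + jZ_0·tanβl)/(Z_0 + jZ_L·tanβl)
     = 75·(294 + j39.7)/(75 + j156)

Z_in ≈ 70.9 − j108 Ω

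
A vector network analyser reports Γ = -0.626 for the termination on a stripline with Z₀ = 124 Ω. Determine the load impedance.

Z_L ≈ 28.5 Ω

Z_L = Z_0·(1 + Γ)/(1 − Γ) = 124·(0.374)/(1.63)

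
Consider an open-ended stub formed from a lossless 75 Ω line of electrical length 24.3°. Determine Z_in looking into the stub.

tan(βl) = 0.452
For an open-ended stub, Z_in = −jZ_0·cot(βl) = −jZ_0/tan(βl)

Z_in ≈ −j166 Ω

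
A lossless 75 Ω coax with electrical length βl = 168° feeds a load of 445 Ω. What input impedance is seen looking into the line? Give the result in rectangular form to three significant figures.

Z_in ≈ 180 + j210 Ω

tan(βl) = tan(168°) = -0.213
Z_in = Z_0·(Z_L + jZ_0·tanβl)/(Z_0 + jZ_L·tanβl)
     = 75·(445 − j15.9)/(75 − j94.6)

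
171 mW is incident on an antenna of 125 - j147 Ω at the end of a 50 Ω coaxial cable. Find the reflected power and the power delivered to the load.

P_reflected ≈ 89.2 mW; P_delivered ≈ 81.8 mW

|Γ| = |(75 − j147)/(175 − j147)| = 0.722
|Γ|² = 0.521
P_refl = |Γ|²·P_inc = 89.2 mW, P_del = (1 − |Γ|²)·P_inc = 81.8 mW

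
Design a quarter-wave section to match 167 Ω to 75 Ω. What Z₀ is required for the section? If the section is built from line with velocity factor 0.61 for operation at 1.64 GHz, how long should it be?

Z_qwt ≈ 112 Ω; length ≈ 2.79 cm

Z_qwt = √(Z_0·R_L) = √(75 × 167) = √12520
λ = 0.61·c/f = 0.112 m, so l = λ/4 = 0.0279 m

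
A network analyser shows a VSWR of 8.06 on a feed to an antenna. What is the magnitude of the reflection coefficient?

|Γ| = (S − 1)/(S + 1) = (8.06 − 1)/(8.06 + 1) = 7.06/9.06

|Γ| ≈ 0.779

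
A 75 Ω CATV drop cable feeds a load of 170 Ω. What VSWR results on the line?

VSWR ≈ 2.27

Γ = (170 − 75)/(170 + 75) = 0.388
VSWR = (1 + 0.388)/(1 − 0.388)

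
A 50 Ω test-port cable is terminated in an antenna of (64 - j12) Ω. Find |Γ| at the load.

|Γ| ≈ 0.161

Γ = (Z_L − Z_0)/(Z_L + Z_0) = (14 − j12)/(114 − j12)
|Γ| = 18.4/115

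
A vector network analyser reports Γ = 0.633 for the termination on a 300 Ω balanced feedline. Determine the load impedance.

Z_L ≈ 1330 Ω

Z_L = Z_0·(1 + Γ)/(1 − Γ) = 300·(1.63)/(0.367)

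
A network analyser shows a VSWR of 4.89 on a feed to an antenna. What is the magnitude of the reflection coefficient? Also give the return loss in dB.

|Γ| = (S − 1)/(S + 1) = (4.89 − 1)/(4.89 + 1) = 3.89/5.89
RL = −20·log₁₀|Γ| = −20·log₁₀(0.66)

|Γ| ≈ 0.66; return loss ≈ 3.6 dB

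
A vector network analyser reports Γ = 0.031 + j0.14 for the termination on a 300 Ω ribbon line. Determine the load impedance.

Z_L = Z_0·(1 + Γ)/(1 − Γ) = 300·(1.03 + j0.14)/(0.969 − j0.14)

Z_L ≈ 307 + j87.6 Ω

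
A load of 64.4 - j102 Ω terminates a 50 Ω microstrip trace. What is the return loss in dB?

Γ = (14.4 − j102)/(114.4 − j102), |Γ| = 0.672
RL = −20·log₁₀|Γ| = −20·log₁₀(0.672)

RL ≈ 3.45 dB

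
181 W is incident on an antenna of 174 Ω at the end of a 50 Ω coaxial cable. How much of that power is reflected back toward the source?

Γ = (174 − 50)/(174 + 50) = 0.554
|Γ|² = 0.306
P_refl = |Γ|²·P_inc = 55.5 W, P_del = (1 − |Γ|²)·P_inc = 126 W

P_reflected ≈ 55.5 W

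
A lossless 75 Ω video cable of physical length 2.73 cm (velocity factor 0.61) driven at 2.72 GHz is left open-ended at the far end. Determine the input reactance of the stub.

X_in ≈ 112 Ω (inductive)

λ = v/f = 0.61·c / 2.72 GHz = 0.0673 m
βl = 2π·l/λ = 2π × 0.406 = 146°
tan(βl) = -0.673
For an open-ended stub, Z_in = −jZ_0·cot(βl) = −jZ_0/tan(βl)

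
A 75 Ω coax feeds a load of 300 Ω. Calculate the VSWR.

For a purely resistive load, VSWR = R_L/Z_0 or Z_0/R_L (whichever > 1) = 300/75

VSWR ≈ 4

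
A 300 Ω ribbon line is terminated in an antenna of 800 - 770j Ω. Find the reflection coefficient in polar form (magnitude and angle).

Γ ≈ 0.684 ∠ -22°

Γ = (Z_L − Z_0)/(Z_L + Z_0) = (500 − j770)/(1100 − j770)
|Γ| = 918/1340 = 0.684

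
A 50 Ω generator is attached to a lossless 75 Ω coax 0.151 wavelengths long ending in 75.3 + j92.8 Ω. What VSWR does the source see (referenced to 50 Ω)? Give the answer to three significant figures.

VSWR ≈ 4.36

βl = 2π × 0.151 = 54.4°
tan(βl) = 1.39
Z_in = Z_0·(Z_L + jZ_0·tanβl)/(Z_0 + jZ_L·tanβl) = 89.2 − j100 Ω
Γ_s = (Z_in − Z_s)/(Z_in + Z_s) = (39.2 − j100)/(139 − j100), |Γ_s| = 0.627
VSWR = (1 + |Γ_s|)/(1 − |Γ_s|)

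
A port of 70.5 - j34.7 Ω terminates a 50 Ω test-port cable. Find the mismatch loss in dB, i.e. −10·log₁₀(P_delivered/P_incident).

Γ = (20.5 − j34.7)/(120.5 − j34.7), |Γ| = 0.321
|Γ|² = 0.103, so P_del/P_inc = 1 − |Γ|² = 0.897
ML = −10·log₁₀(1 − |Γ|²)

mismatch loss ≈ 0.474 dB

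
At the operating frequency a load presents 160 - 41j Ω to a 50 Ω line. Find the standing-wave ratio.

VSWR ≈ 3.43

Γ = (Z_L − Z_0)/(Z_L + Z_0) = (110 − j41)/(210 − j41)
|Γ| = 117/214 = 0.549
VSWR = (1 + |Γ|)/(1 − |Γ|) = 1.55/0.451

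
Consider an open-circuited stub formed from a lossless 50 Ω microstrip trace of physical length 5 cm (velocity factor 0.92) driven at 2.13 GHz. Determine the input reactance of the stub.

λ = v/f = 0.92·c / 2.13 GHz = 0.13 m
βl = 2π·l/λ = 2π × 0.386 = 139°
tan(βl) = -0.872
For an open-circuited stub, Z_in = −jZ_0·cot(βl) = −jZ_0/tan(βl)

X_in ≈ 57.3 Ω (inductive)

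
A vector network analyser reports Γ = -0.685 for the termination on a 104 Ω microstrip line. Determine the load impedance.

Z_L = Z_0·(1 + Γ)/(1 − Γ) = 104·(0.315)/(1.69)

Z_L ≈ 19.4 Ω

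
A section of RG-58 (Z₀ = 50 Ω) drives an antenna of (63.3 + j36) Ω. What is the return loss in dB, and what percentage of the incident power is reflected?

RL ≈ 9.82 dB; 10.4% of incident power reflected

Γ = (13.3 + j36)/(113.3 + j36), |Γ| = 0.323
RL = −20·log₁₀(0.323) = 9.82 dB
P_refl/P_inc = |Γ|² = 0.104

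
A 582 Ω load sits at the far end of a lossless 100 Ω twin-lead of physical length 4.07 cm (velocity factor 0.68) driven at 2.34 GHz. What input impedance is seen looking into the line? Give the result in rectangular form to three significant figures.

Z_in ≈ 242 + j276 Ω

λ = v/f = 0.68·c / 2.34 GHz = 0.0872 m
βl = 2π·l/λ = 2π × 0.467 = 168°
tan(βl) = tan(168°) = -0.211
Z_in = Z_0·(Z_L + jZ_0·tanβl)/(Z_0 + jZ_L·tanβl)
     = 100·(582 − j21.1)/(100 − j123)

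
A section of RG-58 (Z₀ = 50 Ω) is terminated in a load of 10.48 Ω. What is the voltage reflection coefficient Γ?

Γ = -0.653

Γ = (Z_L − Z_0)/(Z_L + Z_0) = (10.48 − 50)/(10.48 + 50) = -39.52/60.48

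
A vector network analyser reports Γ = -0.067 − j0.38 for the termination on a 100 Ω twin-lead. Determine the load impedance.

Z_L ≈ 66.3 − j59.2 Ω

Z_L = Z_0·(1 + Γ)/(1 − Γ) = 100·(0.933 − j0.38)/(1.07 + j0.38)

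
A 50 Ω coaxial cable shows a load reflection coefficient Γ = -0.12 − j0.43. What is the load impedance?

Z_L ≈ 27.8 − j29.9 Ω

Z_L = Z_0·(1 + Γ)/(1 − Γ) = 50·(0.88 − j0.43)/(1.12 + j0.43)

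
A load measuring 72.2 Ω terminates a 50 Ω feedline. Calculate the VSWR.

VSWR ≈ 1.44

Γ = (72.2 − 50)/(72.2 + 50) = 0.182
VSWR = (1 + 0.182)/(1 − 0.182)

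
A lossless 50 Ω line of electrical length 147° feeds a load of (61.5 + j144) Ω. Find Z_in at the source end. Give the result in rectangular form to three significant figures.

tan(βl) = tan(147°) = -0.649
Z_in = Z_0·(Z_L + jZ_0·tanβl)/(Z_0 + jZ_L·tanβl)
     = 50·(61.5 + j112)/(144 − j39.9)

Z_in ≈ 9.85 + j41.6 Ω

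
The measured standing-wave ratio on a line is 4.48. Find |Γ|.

|Γ| ≈ 0.635

|Γ| = (S − 1)/(S + 1) = (4.48 − 1)/(4.48 + 1) = 3.48/5.48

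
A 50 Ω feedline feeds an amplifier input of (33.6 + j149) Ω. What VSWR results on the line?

Γ = (Z_L − Z_0)/(Z_L + Z_0) = (-16.4 + j149)/(83.6 + j149)
|Γ| = 150/171 = 0.877
VSWR = (1 + |Γ|)/(1 − |Γ|) = 1.88/0.123

VSWR ≈ 15.3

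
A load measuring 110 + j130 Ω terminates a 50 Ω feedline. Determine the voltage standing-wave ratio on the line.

VSWR ≈ 5.55

Γ = (Z_L − Z_0)/(Z_L + Z_0) = (60 + j130)/(160 + j130)
|Γ| = 143/206 = 0.695
VSWR = (1 + |Γ|)/(1 − |Γ|) = 1.69/0.305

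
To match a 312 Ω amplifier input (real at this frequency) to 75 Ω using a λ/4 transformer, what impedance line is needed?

Z_qwt = √(Z_0·R_L) = √(75 × 312) = √23400

Z_qwt ≈ 153 Ω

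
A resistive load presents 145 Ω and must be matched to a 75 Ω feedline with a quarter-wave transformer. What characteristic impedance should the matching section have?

Z_qwt = √(Z_0·R_L) = √(75 × 145) = √10880

Z_qwt ≈ 104 Ω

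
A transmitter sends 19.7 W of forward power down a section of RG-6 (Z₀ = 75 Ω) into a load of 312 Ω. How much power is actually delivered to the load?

Γ = (312 − 75)/(312 + 75) = 0.612
|Γ|² = 0.375
P_refl = |Γ|²·P_inc = 7.39 W, P_del = (1 − |Γ|²)·P_inc = 12.3 W

P_delivered ≈ 12.3 W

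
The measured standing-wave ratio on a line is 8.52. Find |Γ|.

|Γ| ≈ 0.79

|Γ| = (S − 1)/(S + 1) = (8.52 − 1)/(8.52 + 1) = 7.52/9.52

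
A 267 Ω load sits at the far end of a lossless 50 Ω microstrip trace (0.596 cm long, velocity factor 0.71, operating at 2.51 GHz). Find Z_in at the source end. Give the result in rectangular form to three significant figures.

λ = v/f = 0.71·c / 2.51 GHz = 0.0849 m
βl = 2π·l/λ = 2π × 0.0702 = 25.3°
tan(βl) = tan(25.3°) = 0.472
Z_in = Z_0·(Z_L + jZ_0·tanβl)/(Z_0 + jZ_L·tanβl)
     = 50·(267 + j23.6)/(50 + j126)

Z_in ≈ 44.4 − j88.3 Ω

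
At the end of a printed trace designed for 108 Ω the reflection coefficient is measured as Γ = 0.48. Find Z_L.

Z_L ≈ 307 Ω

Z_L = Z_0·(1 + Γ)/(1 − Γ) = 108·(1.48)/(0.52)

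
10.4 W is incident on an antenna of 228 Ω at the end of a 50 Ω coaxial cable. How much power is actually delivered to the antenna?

P_delivered ≈ 6.14 W

Γ = (228 − 50)/(228 + 50) = 0.64
|Γ|² = 0.41
P_refl = |Γ|²·P_inc = 4.26 W, P_del = (1 − |Γ|²)·P_inc = 6.14 W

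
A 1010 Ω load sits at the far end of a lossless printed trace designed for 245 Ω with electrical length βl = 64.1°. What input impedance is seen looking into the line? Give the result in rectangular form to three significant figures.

Z_in ≈ 72.4 − j110 Ω

tan(βl) = tan(64.1°) = 2.06
Z_in = Z_0·(Z_L + jZ_0·tanβl)/(Z_0 + jZ_L·tanβl)
     = 245·(1010 + j505)/(245 + j2080)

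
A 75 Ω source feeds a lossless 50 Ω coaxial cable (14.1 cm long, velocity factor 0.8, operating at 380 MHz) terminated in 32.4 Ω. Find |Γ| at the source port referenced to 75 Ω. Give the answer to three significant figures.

|Γ| ≈ 0.0734

λ = v/f = 0.8·c / 380 MHz = 0.632 m
βl = 2π·l/λ = 2π × 0.223 = 80.4°
tan(βl) = 5.89
Z_in = Z_0·(Z_L + jZ_0·tanβl)/(Z_0 + jZ_L·tanβl) = 74.3 + j11 Ω
Γ_s = (Z_in − Z_s)/(Z_in + Z_s) = (-0.712 + j11)/(149 + j11), |Γ_s| = 0.0734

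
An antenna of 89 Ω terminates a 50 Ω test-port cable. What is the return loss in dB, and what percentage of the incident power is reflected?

RL ≈ 11 dB; 7.87% of incident power reflected

Γ = (89 − 50)/(89 + 50) = 0.281
RL = −20·log₁₀(0.281) = 11 dB
P_refl/P_inc = |Γ|² = 0.0787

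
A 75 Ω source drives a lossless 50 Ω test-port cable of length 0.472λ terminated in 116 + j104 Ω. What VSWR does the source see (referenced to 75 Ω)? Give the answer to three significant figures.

VSWR ≈ 3.5

βl = 2π × 0.472 = 170°
tan(βl) = -0.178
Z_in = Z_0·(Z_L + jZ_0·tanβl)/(Z_0 + jZ_L·tanβl) = 58.5 + j87 Ω
Γ_s = (Z_in − Z_s)/(Z_in + Z_s) = (-16.5 + j87)/(133 + j87), |Γ_s| = 0.556
VSWR = (1 + |Γ_s|)/(1 − |Γ_s|)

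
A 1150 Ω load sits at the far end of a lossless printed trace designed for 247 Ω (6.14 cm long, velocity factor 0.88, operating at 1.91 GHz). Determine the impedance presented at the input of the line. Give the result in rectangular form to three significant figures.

Z_in ≈ 335 + j479 Ω

λ = v/f = 0.88·c / 1.91 GHz = 0.138 m
βl = 2π·l/λ = 2π × 0.444 = 160°
tan(βl) = tan(160°) = -0.366
Z_in = Z_0·(Z_L + jZ_0·tanβl)/(Z_0 + jZ_L·tanβl)
     = 247·(1150 − j90.3)/(247 − j420)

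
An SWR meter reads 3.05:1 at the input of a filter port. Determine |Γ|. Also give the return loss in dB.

|Γ| ≈ 0.506; return loss ≈ 5.91 dB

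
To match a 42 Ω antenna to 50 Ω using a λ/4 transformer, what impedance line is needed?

Z_qwt = √(Z_0·R_L) = √(50 × 42) = √2100

Z_qwt ≈ 45.8 Ω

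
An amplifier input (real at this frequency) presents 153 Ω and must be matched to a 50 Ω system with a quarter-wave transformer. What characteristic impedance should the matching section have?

Z_qwt = √(Z_0·R_L) = √(50 × 153) = √7650

Z_qwt ≈ 87.5 Ω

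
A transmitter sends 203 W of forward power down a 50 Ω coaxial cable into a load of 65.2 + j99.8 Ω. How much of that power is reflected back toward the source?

P_reflected ≈ 89.1 W

|Γ| = |(15.2 + j99.8)/(115.2 + j99.8)| = 0.662
|Γ|² = 0.439
P_refl = |Γ|²·P_inc = 89.1 W, P_del = (1 − |Γ|²)·P_inc = 114 W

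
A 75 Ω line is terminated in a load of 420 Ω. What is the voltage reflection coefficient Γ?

Γ = (Z_L − Z_0)/(Z_L + Z_0) = (420 − 75)/(420 + 75) = 345/495

Γ = 0.697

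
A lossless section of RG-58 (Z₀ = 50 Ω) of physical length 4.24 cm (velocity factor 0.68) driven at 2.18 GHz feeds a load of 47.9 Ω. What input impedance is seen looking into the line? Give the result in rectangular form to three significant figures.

λ = v/f = 0.68·c / 2.18 GHz = 0.0936 m
βl = 2π·l/λ = 2π × 0.453 = 163°
tan(βl) = tan(163°) = -0.304
Z_in = Z_0·(Z_L + jZ_0·tanβl)/(Z_0 + jZ_L·tanβl)
     = 50·(47.9 − j15.2)/(50 − j14.5)

Z_in ≈ 48.2 − j1.15 Ω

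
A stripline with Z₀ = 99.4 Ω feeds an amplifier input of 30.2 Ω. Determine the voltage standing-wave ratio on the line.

VSWR ≈ 3.29

For a purely resistive load, VSWR = R_L/Z_0 or Z_0/R_L (whichever > 1) = 99.4/30.2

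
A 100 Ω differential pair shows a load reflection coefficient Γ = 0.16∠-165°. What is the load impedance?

Z_L ≈ 73 − j6.21 Ω

Z_L = Z_0·(1 + Γ)/(1 − Γ) = 100·(0.845 − j0.0414)/(1.15 + j0.0414)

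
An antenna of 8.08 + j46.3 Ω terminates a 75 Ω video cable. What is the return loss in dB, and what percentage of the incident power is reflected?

Γ = (-66.92 + j46.3)/(83.08 + j46.3), |Γ| = 0.856
RL = −20·log₁₀(0.856) = 1.35 dB
P_refl/P_inc = |Γ|² = 0.732

RL ≈ 1.35 dB; 73.2% of incident power reflected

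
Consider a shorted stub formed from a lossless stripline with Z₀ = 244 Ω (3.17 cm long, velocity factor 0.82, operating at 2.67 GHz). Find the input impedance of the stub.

Z_in ≈ −j364 Ω

λ = v/f = 0.82·c / 2.67 GHz = 0.0921 m
βl = 2π·l/λ = 2π × 0.344 = 124°
tan(βl) = -1.49
For a shorted stub, Z_in = jZ_0·tan(βl)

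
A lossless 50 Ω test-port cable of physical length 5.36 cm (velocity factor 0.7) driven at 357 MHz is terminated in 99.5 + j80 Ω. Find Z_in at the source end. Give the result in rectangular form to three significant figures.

λ = v/f = 0.7·c / 357 MHz = 0.588 m
βl = 2π·l/λ = 2π × 0.0911 = 32.8°
tan(βl) = tan(32.8°) = 0.645
Z_in = Z_0·(Z_L + jZ_0·tanβl)/(Z_0 + jZ_L·tanβl)
     = 50·(99.5 + j112)/(-1.56 + j64.1)

Z_in ≈ 85.6 − j79.7 Ω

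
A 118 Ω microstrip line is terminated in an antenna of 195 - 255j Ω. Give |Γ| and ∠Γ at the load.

Γ = (Z_L − Z_0)/(Z_L + Z_0) = (77 − j255)/(313 − j255)
|Γ| = 266/404 = 0.66

Γ ≈ 0.66 ∠ -34°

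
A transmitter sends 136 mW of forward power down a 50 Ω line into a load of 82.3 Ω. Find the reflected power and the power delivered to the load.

Γ = (82.3 − 50)/(82.3 + 50) = 0.244
|Γ|² = 0.0596
P_refl = |Γ|²·P_inc = 8.11 mW, P_del = (1 − |Γ|²)·P_inc = 128 mW

P_reflected ≈ 8.11 mW; P_delivered ≈ 128 mW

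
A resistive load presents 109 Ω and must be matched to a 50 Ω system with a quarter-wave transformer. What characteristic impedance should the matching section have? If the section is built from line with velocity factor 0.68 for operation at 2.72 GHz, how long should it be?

Z_qwt ≈ 73.8 Ω; length ≈ 1.88 cm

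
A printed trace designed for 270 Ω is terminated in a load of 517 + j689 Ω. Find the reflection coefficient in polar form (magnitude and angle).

Γ = (Z_L − Z_0)/(Z_L + Z_0) = (247 + j689)/(787 + j689)
|Γ| = 732/1050 = 0.7

Γ ≈ 0.7 ∠ 29.1°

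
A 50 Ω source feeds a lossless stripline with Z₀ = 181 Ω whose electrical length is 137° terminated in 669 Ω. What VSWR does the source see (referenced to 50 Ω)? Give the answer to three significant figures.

VSWR ≈ 8

tan(βl) = -0.933
Z_in = Z_0·(Z_L + jZ_0·tanβl)/(Z_0 + jZ_L·tanβl) = 97.1 + j166 Ω
Γ_s = (Z_in − Z_s)/(Z_in + Z_s) = (47.1 + j166)/(147 + j166), |Γ_s| = 0.778
VSWR = (1 + |Γ_s|)/(1 − |Γ_s|)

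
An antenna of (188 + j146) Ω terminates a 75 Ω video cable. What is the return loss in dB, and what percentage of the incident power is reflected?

RL ≈ 4.24 dB; 37.7% of incident power reflected

Γ = (113 + j146)/(263 + j146), |Γ| = 0.614
RL = −20·log₁₀(0.614) = 4.24 dB
P_refl/P_inc = |Γ|² = 0.377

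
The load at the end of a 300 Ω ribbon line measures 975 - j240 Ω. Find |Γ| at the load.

|Γ| ≈ 0.552

Γ = (Z_L − Z_0)/(Z_L + Z_0) = (675 − j240)/(1275 − j240)
|Γ| = 716/1300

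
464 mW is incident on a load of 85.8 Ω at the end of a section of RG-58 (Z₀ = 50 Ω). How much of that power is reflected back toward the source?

P_reflected ≈ 32.2 mW

Γ = (85.8 − 50)/(85.8 + 50) = 0.264
|Γ|² = 0.0695
P_refl = |Γ|²·P_inc = 32.2 mW, P_del = (1 − |Γ|²)·P_inc = 432 mW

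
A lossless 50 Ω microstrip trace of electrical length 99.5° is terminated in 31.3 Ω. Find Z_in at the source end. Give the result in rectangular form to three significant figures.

Z_in ≈ 76.6 − j12.1 Ω

tan(βl) = tan(99.5°) = -5.98
Z_in = Z_0·(Z_L + jZ_0·tanβl)/(Z_0 + jZ_L·tanβl)
     = 50·(31.3 − j299)/(50 − j187)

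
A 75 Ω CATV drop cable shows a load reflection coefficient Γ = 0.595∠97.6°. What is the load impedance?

Z_L = Z_0·(1 + Γ)/(1 − Γ) = 75·(0.921 + j0.59)/(1.08 − j0.59)

Z_L ≈ 32.1 + j58.5 Ω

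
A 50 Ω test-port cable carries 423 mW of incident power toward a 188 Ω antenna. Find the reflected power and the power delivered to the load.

P_reflected ≈ 142 mW; P_delivered ≈ 281 mW

Γ = (188 − 50)/(188 + 50) = 0.58
|Γ|² = 0.336
P_refl = |Γ|²·P_inc = 142 mW, P_del = (1 − |Γ|²)·P_inc = 281 mW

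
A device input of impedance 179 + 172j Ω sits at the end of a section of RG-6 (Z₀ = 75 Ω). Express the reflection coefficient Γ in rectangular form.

Γ ≈ 0.595 + j0.274

Γ = (Z_L − Z_0)/(Z_L + Z_0) = (104 + j172)/(254 + j172)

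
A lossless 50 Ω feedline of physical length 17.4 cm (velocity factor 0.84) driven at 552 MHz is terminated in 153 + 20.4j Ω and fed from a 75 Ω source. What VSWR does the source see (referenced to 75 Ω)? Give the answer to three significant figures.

VSWR ≈ 3.46

λ = v/f = 0.84·c / 552 MHz = 0.457 m
βl = 2π·l/λ = 2π × 0.381 = 137°
tan(βl) = -0.926
Z_in = Z_0·(Z_L + jZ_0·tanβl)/(Z_0 + jZ_L·tanβl) = 28.6 + j40.1 Ω
Γ_s = (Z_in − Z_s)/(Z_in + Z_s) = (-46.4 + j40.1)/(104 + j40.1), |Γ_s| = 0.552
VSWR = (1 + |Γ_s|)/(1 − |Γ_s|)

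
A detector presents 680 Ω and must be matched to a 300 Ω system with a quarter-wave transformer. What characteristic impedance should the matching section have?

Z_qwt = √(Z_0·R_L) = √(300 × 680) = √204000

Z_qwt ≈ 452 Ω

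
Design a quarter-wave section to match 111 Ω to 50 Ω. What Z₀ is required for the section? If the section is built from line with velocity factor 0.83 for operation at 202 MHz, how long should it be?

Z_qwt = √(Z_0·R_L) = √(50 × 111) = √5550
λ = 0.83·c/f = 1.23 m, so l = λ/4 = 0.308 m

Z_qwt ≈ 74.5 Ω; length ≈ 30.8 cm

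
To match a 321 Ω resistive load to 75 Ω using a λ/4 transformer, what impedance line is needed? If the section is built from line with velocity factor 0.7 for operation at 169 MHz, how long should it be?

Z_qwt ≈ 155 Ω; length ≈ 31.1 cm

Z_qwt = √(Z_0·R_L) = √(75 × 321) = √24080
λ = 0.7·c/f = 1.24 m, so l = λ/4 = 0.311 m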